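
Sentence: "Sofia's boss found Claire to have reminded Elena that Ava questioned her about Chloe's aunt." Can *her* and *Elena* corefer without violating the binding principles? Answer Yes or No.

*Elena* is an R-expression; Principle C requires it to be free (not bound by any c-commanding expression).
— her: object of the clause headed by 'questioned'; the pronoun does not c-command the R-expression — coreference allowed.

Yes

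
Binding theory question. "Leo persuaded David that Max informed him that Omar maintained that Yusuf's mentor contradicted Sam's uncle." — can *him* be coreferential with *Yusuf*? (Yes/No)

No

*him* is a pronoun; Principle B requires it to be free in its binding domain — the clause headed by 'informed'.
— Yusuf: possessor inside the subject DP of the clause headed by 'contradicted'; is c-commanded by the pronoun; coreference would bind this R-expression — blocked (Principle C).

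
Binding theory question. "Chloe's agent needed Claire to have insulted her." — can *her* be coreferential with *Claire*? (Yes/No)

No

*her* is a pronoun; Principle B requires it to be free in its binding domain — the clause headed by 'insulted'.
— Claire: subject of the clause headed by 'insulted'; c-commands the pronoun within its binding domain — blocked (Principle B).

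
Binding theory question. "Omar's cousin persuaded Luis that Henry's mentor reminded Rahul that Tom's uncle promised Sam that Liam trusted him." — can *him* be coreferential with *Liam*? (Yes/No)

*him* is a pronoun; Principle B requires it to be free in its binding domain — the clause headed by 'trusted'.
— Liam: subject of the clause headed by 'trusted'; c-commands the pronoun within its binding domain — blocked (Principle B).

No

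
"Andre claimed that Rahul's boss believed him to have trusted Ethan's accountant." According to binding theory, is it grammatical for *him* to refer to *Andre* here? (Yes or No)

Yes

*Andre* is an R-expression; Principle C requires it to be free (not bound by any c-commanding expression).
— him: subject of the clause headed by 'trusted'; the pronoun does not c-command the R-expression — coreference allowed.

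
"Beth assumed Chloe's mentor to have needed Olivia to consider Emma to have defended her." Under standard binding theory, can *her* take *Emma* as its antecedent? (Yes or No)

No

*her* is a pronoun; Principle B requires it to be free in its binding domain — the clause headed by 'defended'.
— Emma: subject of the clause headed by 'defended'; c-commands the pronoun within its binding domain — blocked (Principle B).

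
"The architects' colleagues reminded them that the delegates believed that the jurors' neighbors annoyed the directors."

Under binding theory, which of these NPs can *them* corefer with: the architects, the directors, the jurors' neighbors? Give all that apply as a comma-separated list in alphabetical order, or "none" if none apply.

the architects

*them* is a pronoun; Principle B requires it to be free in its binding domain — the matrix clause.
— the architects: possessor inside the subject DP of the matrix clause; does not c-command the pronoun — Principle B does not apply; allowed.
— the directors: object of the clause headed by 'annoyed'; is c-commanded by the pronoun; coreference would bind this R-expression — blocked (Principle C).
— the jurors' neighbors: subject of the clause headed by 'annoyed'; is c-commanded by the pronoun; coreference would bind this R-expression — blocked (Principle C).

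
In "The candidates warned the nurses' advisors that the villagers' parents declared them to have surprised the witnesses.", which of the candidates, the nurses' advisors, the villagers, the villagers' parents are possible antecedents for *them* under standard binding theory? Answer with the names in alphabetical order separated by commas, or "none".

the candidates, the nurses' advisors, the villagers

*them* is a pronoun; Principle B requires it to be free in its binding domain — the clause headed by 'declared'.
— the candidates: subject of the matrix clause; c-commands the pronoun but lies outside its binding domain — allowed.
— the nurses' advisors: object of the matrix clause; c-commands the pronoun but lies outside its binding domain — allowed.
— the villagers: possessor inside the subject DP of the clause headed by 'declared'; does not c-command the pronoun — Principle B does not apply; allowed.
— the villagers' parents: subject of the clause headed by 'declared'; c-commands the pronoun within its binding domain — blocked (Principle B).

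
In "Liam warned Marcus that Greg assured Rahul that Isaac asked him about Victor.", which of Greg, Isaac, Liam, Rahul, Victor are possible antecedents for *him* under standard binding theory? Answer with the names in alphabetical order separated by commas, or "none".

Greg, Liam, Rahul

*him* is a pronoun; Principle B requires it to be free in its binding domain — the clause headed by 'asked'.
— Greg: subject of the clause headed by 'assured'; c-commands the pronoun but lies outside its binding domain — allowed.
— Isaac: subject of the clause headed by 'asked'; c-commands the pronoun within its binding domain — blocked (Principle B).
— Liam: subject of the matrix clause; c-commands the pronoun but lies outside its binding domain — allowed.
— Rahul: object of the clause headed by 'assured'; c-commands the pronoun but lies outside its binding domain — allowed.
— Victor: second object of the clause headed by 'asked'; is c-commanded by the pronoun; coreference would bind this R-expression — blocked (Principle C).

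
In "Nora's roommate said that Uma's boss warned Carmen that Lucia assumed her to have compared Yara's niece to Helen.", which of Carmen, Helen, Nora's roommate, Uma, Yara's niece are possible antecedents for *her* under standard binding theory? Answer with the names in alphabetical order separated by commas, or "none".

*her* is a pronoun; Principle B requires it to be free in its binding domain — the clause headed by 'assumed'.
— Carmen: object of the clause headed by 'warned'; c-commands the pronoun but lies outside its binding domain — allowed.
— Helen: second object of the clause headed by 'compared'; is c-commanded by the pronoun; coreference would bind this R-expression — blocked (Principle C).
— Nora's roommate: subject of the matrix clause; c-commands the pronoun but lies outside its binding domain — allowed.
— Uma: possessor inside the subject DP of the clause headed by 'warned'; does not c-command the pronoun — Principle B does not apply; allowed.
— Yara's niece: object of the clause headed by 'compared'; is c-commanded by the pronoun; coreference would bind this R-expression — blocked (Principle C).

Carmen, Nora's roommate, Uma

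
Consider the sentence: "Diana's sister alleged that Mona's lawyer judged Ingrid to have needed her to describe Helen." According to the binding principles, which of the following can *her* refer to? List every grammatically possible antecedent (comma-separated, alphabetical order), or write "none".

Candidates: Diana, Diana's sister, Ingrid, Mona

*her* is a pronoun; Principle B requires it to be free in its binding domain — the clause headed by 'needed'.
— Diana: possessor inside the subject DP of the matrix clause; does not c-command the pronoun — Principle B does not apply; allowed.
— Diana's sister: subject of the matrix clause; c-commands the pronoun but lies outside its binding domain — allowed.
— Ingrid: subject of the clause headed by 'needed'; c-commands the pronoun within its binding domain — blocked (Principle B).
— Mona: possessor inside the subject DP of the clause headed by 'judged'; does not c-command the pronoun — Principle B does not apply; allowed.

Diana, Diana's sister, Mona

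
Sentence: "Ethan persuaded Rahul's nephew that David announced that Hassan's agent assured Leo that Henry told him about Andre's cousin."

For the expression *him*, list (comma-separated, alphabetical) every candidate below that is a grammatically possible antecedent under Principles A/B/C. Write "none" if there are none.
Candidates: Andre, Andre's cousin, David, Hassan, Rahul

*him* is a pronoun; Principle B requires it to be free in its binding domain — the clause headed by 'told'.
— Andre: possessor inside the second object DP of the clause headed by 'told'; is c-commanded by the pronoun; coreference would bind this R-expression — blocked (Principle C).
— Andre's cousin: second object of the clause headed by 'told'; is c-commanded by the pronoun; coreference would bind this R-expression — blocked (Principle C).
— David: subject of the clause headed by 'announced'; c-commands the pronoun but lies outside its binding domain — allowed.
— Hassan: possessor inside the subject DP of the clause headed by 'assured'; does not c-command the pronoun — Principle B does not apply; allowed.
— Rahul: possessor inside the object DP of the matrix clause; does not c-command the pronoun — Principle B does not apply; allowed.

David, Hassan, Rahul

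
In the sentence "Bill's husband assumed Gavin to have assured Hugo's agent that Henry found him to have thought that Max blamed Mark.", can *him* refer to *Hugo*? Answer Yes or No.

*him* is a pronoun; Principle B requires it to be free in its binding domain — the clause headed by 'found'.
— Hugo: possessor inside the object DP of the clause headed by 'assured'; does not c-command the pronoun — Principle B does not apply; allowed.

Yes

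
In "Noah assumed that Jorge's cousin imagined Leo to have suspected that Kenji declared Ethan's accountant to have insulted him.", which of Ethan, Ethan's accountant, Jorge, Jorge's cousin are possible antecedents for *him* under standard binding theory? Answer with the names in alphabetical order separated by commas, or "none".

*him* is a pronoun; Principle B requires it to be free in its binding domain — the clause headed by 'insulted'.
— Ethan: possessor inside the subject DP of the clause headed by 'insulted'; does not c-command the pronoun — Principle B does not apply; allowed.
— Ethan's accountant: subject of the clause headed by 'insulted'; c-commands the pronoun within its binding domain — blocked (Principle B).
— Jorge: possessor inside the subject DP of the clause headed by 'imagined'; does not c-command the pronoun — Principle B does not apply; allowed.
— Jorge's cousin: subject of the clause headed by 'imagined'; c-commands the pronoun but lies outside its binding domain — allowed.

Ethan, Jorge, Jorge's cousin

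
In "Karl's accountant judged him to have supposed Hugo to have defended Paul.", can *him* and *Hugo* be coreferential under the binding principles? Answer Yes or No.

No

*Hugo* is an R-expression; Principle C requires it to be free (not bound by any c-commanding expression).
— him: subject of the clause headed by 'supposed'; the pronoun c-commands the R-expression — coreference blocked (Principle C).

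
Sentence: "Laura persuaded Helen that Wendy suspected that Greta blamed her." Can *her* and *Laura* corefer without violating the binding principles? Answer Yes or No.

*Laura* is an R-expression; Principle C requires it to be free (not bound by any c-commanding expression).
— her: object of the clause headed by 'blamed'; the pronoun does not c-command the R-expression — coreference allowed.

Yes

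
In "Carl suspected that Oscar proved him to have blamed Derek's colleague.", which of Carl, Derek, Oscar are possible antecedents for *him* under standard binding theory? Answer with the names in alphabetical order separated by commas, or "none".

Carl

*him* is a pronoun; Principle B requires it to be free in its binding domain — the clause headed by 'proved'.
— Carl: subject of the matrix clause; c-commands the pronoun but lies outside its binding domain — allowed.
— Derek: possessor inside the object DP of the clause headed by 'blamed'; is c-commanded by the pronoun; coreference would bind this R-expression — blocked (Principle C).
— Oscar: subject of the clause headed by 'proved'; c-commands the pronoun within its binding domain — blocked (Principle B).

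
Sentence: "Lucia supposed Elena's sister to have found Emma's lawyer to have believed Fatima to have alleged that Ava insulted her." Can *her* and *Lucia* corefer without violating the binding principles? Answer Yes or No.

Yes

*Lucia* is an R-expression; Principle C requires it to be free (not bound by any c-commanding expression).
— her: object of the clause headed by 'insulted'; the pronoun does not c-command the R-expression — coreference allowed.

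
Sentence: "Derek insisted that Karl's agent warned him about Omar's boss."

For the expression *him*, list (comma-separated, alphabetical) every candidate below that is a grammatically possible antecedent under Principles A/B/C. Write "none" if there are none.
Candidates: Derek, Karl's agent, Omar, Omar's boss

*him* is a pronoun; Principle B requires it to be free in its binding domain — the clause headed by 'warned'.
— Derek: subject of the matrix clause; c-commands the pronoun but lies outside its binding domain — allowed.
— Karl's agent: subject of the clause headed by 'warned'; c-commands the pronoun within its binding domain — blocked (Principle B).
— Omar: possessor inside the second object DP of the clause headed by 'warned'; is c-commanded by the pronoun; coreference would bind this R-expression — blocked (Principle C).
— Omar's boss: second object of the clause headed by 'warned'; is c-commanded by the pronoun; coreference would bind this R-expression — blocked (Principle C).

Derek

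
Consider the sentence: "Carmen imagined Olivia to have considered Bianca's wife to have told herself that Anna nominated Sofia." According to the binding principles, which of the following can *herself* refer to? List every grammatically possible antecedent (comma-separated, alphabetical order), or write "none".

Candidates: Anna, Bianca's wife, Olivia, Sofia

Bianca's wife

*herself* is a reflexive; Principle A requires it to be bound within its binding domain — the clause headed by 'told'.
— Anna: subject of the clause headed by 'nominated'; does not c-command the reflexive — cannot bind it (Principle A).
— Bianca's wife: subject of the clause headed by 'told'; c-commands the reflexive within its binding domain — allowed (Principle A).
— Olivia: subject of the clause headed by 'considered'; c-commands the reflexive but lies outside its binding domain — cannot bind it (Principle A).
— Sofia: object of the clause headed by 'nominated'; does not c-command the reflexive — cannot bind it (Principle A).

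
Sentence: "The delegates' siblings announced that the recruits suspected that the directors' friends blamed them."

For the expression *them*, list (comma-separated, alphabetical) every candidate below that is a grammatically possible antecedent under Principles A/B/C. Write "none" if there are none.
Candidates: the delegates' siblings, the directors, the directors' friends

the delegates' siblings, the directors

*them* is a pronoun; Principle B requires it to be free in its binding domain — the clause headed by 'blamed'.
— the delegates' siblings: subject of the matrix clause; c-commands the pronoun but lies outside its binding domain — allowed.
— the directors: possessor inside the subject DP of the clause headed by 'blamed'; does not c-command the pronoun — Principle B does not apply; allowed.
— the directors' friends: subject of the clause headed by 'blamed'; c-commands the pronoun within its binding domain — blocked (Principle B).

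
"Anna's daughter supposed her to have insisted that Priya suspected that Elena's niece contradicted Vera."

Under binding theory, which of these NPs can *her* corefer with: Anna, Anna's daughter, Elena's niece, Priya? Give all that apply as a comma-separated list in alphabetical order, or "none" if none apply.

*her* is a pronoun; Principle B requires it to be free in its binding domain — the matrix clause.
— Anna: possessor inside the subject DP of the matrix clause; does not c-command the pronoun — Principle B does not apply; allowed.
— Anna's daughter: subject of the matrix clause; c-commands the pronoun within its binding domain — blocked (Principle B).
— Elena's niece: subject of the clause headed by 'contradicted'; is c-commanded by the pronoun; coreference would bind this R-expression — blocked (Principle C).
— Priya: subject of the clause headed by 'suspected'; is c-commanded by the pronoun; coreference would bind this R-expression — blocked (Principle C).

Anna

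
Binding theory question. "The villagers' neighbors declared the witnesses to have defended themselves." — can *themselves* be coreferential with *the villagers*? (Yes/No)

*themselves* is a reflexive; Principle A requires it to be bound within its binding domain — the clause headed by 'defended'.
— the villagers: possessor inside the subject DP of the matrix clause; does not c-command the reflexive — cannot bind it (Principle A).

No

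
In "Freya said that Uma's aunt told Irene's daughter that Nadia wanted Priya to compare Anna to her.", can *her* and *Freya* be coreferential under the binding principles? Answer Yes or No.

Yes

*Freya* is an R-expression; Principle C requires it to be free (not bound by any c-commanding expression).
— her: second object of the clause headed by 'compare'; the pronoun does not c-command the R-expression — coreference allowed.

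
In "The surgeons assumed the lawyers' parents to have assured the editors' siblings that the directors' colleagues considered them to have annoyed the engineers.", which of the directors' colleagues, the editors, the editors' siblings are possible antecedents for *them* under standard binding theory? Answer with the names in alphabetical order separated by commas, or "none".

*them* is a pronoun; Principle B requires it to be free in its binding domain — the clause headed by 'considered'.
— the directors' colleagues: subject of the clause headed by 'considered'; c-commands the pronoun within its binding domain — blocked (Principle B).
— the editors: possessor inside the object DP of the clause headed by 'assured'; does not c-command the pronoun — Principle B does not apply; allowed.
— the editors' siblings: object of the clause headed by 'assured'; c-commands the pronoun but lies outside its binding domain — allowed.

the editors, the editors' siblings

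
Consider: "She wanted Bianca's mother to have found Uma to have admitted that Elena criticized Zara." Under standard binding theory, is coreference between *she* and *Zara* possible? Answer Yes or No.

No

*Zara* is an R-expression; Principle C requires it to be free (not bound by any c-commanding expression).
— she: subject of the matrix clause; the pronoun c-commands the R-expression — coreference blocked (Principle C).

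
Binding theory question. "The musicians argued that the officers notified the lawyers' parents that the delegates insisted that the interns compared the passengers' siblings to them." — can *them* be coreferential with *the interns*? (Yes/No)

*them* is a pronoun; Principle B requires it to be free in its binding domain — the clause headed by 'compared'.
— the interns: subject of the clause headed by 'compared'; c-commands the pronoun within its binding domain — blocked (Principle B).

No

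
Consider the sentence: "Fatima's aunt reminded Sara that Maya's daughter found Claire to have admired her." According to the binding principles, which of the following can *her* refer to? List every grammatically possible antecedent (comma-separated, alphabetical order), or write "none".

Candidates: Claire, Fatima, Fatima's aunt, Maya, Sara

*her* is a pronoun; Principle B requires it to be free in its binding domain — the clause headed by 'admired'.
— Claire: subject of the clause headed by 'admired'; c-commands the pronoun within its binding domain — blocked (Principle B).
— Fatima: possessor inside the subject DP of the matrix clause; does not c-command the pronoun — Principle B does not apply; allowed.
— Fatima's aunt: subject of the matrix clause; c-commands the pronoun but lies outside its binding domain — allowed.
— Maya: possessor inside the subject DP of the clause headed by 'found'; does not c-command the pronoun — Principle B does not apply; allowed.
— Sara: object of the matrix clause; c-commands the pronoun but lies outside its binding domain — allowed.

Fatima, Fatima's aunt, Maya, Sara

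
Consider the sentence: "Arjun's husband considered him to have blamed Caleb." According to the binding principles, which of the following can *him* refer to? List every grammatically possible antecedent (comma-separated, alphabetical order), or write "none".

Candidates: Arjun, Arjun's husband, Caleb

Arjun

*him* is a pronoun; Principle B requires it to be free in its binding domain — the matrix clause.
— Arjun: possessor inside the subject DP of the matrix clause; does not c-command the pronoun — Principle B does not apply; allowed.
— Arjun's husband: subject of the matrix clause; c-commands the pronoun within its binding domain — blocked (Principle B).
— Caleb: object of the clause headed by 'blamed'; is c-commanded by the pronoun; coreference would bind this R-expression — blocked (Principle C).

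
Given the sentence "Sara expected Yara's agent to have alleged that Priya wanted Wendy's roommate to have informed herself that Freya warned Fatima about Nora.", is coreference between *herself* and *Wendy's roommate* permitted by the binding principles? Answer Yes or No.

*herself* is a reflexive; Principle A requires it to be bound within its binding domain — the clause headed by 'informed'.
— Wendy's roommate: subject of the clause headed by 'informed'; c-commands the reflexive within its binding domain — allowed (Principle A).

Yes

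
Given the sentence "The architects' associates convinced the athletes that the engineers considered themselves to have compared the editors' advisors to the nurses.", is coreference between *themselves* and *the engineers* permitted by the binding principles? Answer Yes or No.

Yes

*themselves* is a reflexive; Principle A requires it to be bound within its binding domain — the clause headed by 'considered'.
— the engineers: subject of the clause headed by 'considered'; c-commands the reflexive within its binding domain — allowed (Principle A).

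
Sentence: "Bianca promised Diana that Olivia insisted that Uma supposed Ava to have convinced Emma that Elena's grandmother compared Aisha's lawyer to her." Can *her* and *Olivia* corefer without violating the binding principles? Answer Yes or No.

Yes

*Olivia* is an R-expression; Principle C requires it to be free (not bound by any c-commanding expression).
— her: second object of the clause headed by 'compared'; the pronoun does not c-command the R-expression — coreference allowed.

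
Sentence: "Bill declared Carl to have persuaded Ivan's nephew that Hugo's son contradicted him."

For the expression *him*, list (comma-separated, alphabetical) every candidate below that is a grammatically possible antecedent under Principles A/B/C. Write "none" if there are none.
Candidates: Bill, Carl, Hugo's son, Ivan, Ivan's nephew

Bill, Carl, Ivan, Ivan's nephew

*him* is a pronoun; Principle B requires it to be free in its binding domain — the clause headed by 'contradicted'.
— Bill: subject of the matrix clause; c-commands the pronoun but lies outside its binding domain — allowed.
— Carl: subject of the clause headed by 'persuaded'; c-commands the pronoun but lies outside its binding domain — allowed.
— Hugo's son: subject of the clause headed by 'contradicted'; c-commands the pronoun within its binding domain — blocked (Principle B).
— Ivan: possessor inside the object DP of the clause headed by 'persuaded'; does not c-command the pronoun — Principle B does not apply; allowed.
— Ivan's nephew: object of the clause headed by 'persuaded'; c-commands the pronoun but lies outside its binding domain — allowed.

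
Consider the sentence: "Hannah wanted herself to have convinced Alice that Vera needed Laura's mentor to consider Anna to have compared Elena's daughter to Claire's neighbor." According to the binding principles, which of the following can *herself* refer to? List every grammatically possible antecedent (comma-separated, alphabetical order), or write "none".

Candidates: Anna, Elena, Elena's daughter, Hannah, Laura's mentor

Hannah

*herself* is a reflexive; Principle A requires it to be bound within its binding domain — the matrix clause.
— Anna: subject of the clause headed by 'compared'; does not c-command the reflexive — cannot bind it (Principle A).
— Elena: possessor inside the object DP of the clause headed by 'compared'; does not c-command the reflexive — cannot bind it (Principle A).
— Elena's daughter: object of the clause headed by 'compared'; does not c-command the reflexive — cannot bind it (Principle A).
— Hannah: subject of the matrix clause; c-commands the reflexive within its binding domain — allowed (Principle A).
— Laura's mentor: subject of the clause headed by 'consider'; does not c-command the reflexive — cannot bind it (Principle A).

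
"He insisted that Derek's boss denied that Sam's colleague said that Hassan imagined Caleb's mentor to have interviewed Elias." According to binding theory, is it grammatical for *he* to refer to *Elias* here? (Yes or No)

*Elias* is an R-expression; Principle C requires it to be free (not bound by any c-commanding expression).
— he: subject of the matrix clause; the pronoun c-commands the R-expression — coreference blocked (Principle C).

No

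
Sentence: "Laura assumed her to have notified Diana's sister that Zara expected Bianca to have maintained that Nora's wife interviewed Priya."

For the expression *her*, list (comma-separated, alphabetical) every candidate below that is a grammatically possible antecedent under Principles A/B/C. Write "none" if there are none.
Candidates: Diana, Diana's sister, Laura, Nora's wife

*her* is a pronoun; Principle B requires it to be free in its binding domain — the matrix clause.
— Diana: possessor inside the object DP of the clause headed by 'notified'; is c-commanded by the pronoun; coreference would bind this R-expression — blocked (Principle C).
— Diana's sister: object of the clause headed by 'notified'; is c-commanded by the pronoun; coreference would bind this R-expression — blocked (Principle C).
— Laura: subject of the matrix clause; c-commands the pronoun within its binding domain — blocked (Principle B).
— Nora's wife: subject of the clause headed by 'interviewed'; is c-commanded by the pronoun; coreference would bind this R-expression — blocked (Principle C).

none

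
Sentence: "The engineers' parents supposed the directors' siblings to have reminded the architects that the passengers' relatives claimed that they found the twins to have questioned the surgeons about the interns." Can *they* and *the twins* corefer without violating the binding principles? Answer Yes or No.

No

*the twins* is an R-expression; Principle C requires it to be free (not bound by any c-commanding expression).
— they: subject of the clause headed by 'found'; the pronoun c-commands the R-expression — coreference blocked (Principle C).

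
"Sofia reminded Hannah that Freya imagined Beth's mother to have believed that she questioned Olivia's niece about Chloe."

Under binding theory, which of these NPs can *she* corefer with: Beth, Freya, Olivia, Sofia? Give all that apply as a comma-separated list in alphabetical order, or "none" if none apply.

*she* is a pronoun; Principle B requires it to be free in its binding domain — the clause headed by 'questioned'.
— Beth: possessor inside the subject DP of the clause headed by 'believed'; does not c-command the pronoun — Principle B does not apply; allowed.
— Freya: subject of the clause headed by 'imagined'; c-commands the pronoun but lies outside its binding domain — allowed.
— Olivia: possessor inside the object DP of the clause headed by 'questioned'; is c-commanded by the pronoun; coreference would bind this R-expression — blocked (Principle C).
— Sofia: subject of the matrix clause; c-commands the pronoun but lies outside its binding domain — allowed.

Beth, Freya, Sofia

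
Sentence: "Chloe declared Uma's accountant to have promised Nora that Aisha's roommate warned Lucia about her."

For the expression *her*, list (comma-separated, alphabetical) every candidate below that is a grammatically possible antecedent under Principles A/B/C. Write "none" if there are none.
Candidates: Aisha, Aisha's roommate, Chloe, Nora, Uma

*her* is a pronoun; Principle B requires it to be free in its binding domain — the clause headed by 'warned'.
— Aisha: possessor inside the subject DP of the clause headed by 'warned'; does not c-command the pronoun — Principle B does not apply; allowed.
— Aisha's roommate: subject of the clause headed by 'warned'; c-commands the pronoun within its binding domain — blocked (Principle B).
— Chloe: subject of the matrix clause; c-commands the pronoun but lies outside its binding domain — allowed.
— Nora: object of the clause headed by 'promised'; c-commands the pronoun but lies outside its binding domain — allowed.
— Uma: possessor inside the subject DP of the clause headed by 'promised'; does not c-command the pronoun — Principle B does not apply; allowed.

Aisha, Chloe, Nora, Uma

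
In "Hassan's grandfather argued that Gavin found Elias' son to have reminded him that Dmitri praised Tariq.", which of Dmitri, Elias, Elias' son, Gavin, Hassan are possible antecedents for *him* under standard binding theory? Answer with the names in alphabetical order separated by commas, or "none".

*him* is a pronoun; Principle B requires it to be free in its binding domain — the clause headed by 'reminded'.
— Dmitri: subject of the clause headed by 'praised'; is c-commanded by the pronoun; coreference would bind this R-expression — blocked (Principle C).
— Elias: possessor inside the subject DP of the clause headed by 'reminded'; does not c-command the pronoun — Principle B does not apply; allowed.
— Elias' son: subject of the clause headed by 'reminded'; c-commands the pronoun within its binding domain — blocked (Principle B).
— Gavin: subject of the clause headed by 'found'; c-commands the pronoun but lies outside its binding domain — allowed.
— Hassan: possessor inside the subject DP of the matrix clause; does not c-command the pronoun — Principle B does not apply; allowed.

Elias, Gavin, Hassan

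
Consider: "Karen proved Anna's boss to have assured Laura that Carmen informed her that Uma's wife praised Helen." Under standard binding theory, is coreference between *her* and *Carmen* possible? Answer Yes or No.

No

*Carmen* is an R-expression; Principle C requires it to be free (not bound by any c-commanding expression).
— her: object of the clause headed by 'informed'; the R-expression locally c-commands the pronoun — coreference blocked (Principle B on the pronoun).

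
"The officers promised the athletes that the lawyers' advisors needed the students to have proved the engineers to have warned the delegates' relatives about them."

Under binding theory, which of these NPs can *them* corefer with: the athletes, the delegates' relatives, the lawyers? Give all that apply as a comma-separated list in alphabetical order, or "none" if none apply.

*them* is a pronoun; Principle B requires it to be free in its binding domain — the clause headed by 'warned'.
— the athletes: object of the matrix clause; c-commands the pronoun but lies outside its binding domain — allowed.
— the delegates' relatives: object of the clause headed by 'warned'; c-commands the pronoun within its binding domain — blocked (Principle B).
— the lawyers: possessor inside the subject DP of the clause headed by 'needed'; does not c-command the pronoun — Principle B does not apply; allowed.

the athletes, the lawyers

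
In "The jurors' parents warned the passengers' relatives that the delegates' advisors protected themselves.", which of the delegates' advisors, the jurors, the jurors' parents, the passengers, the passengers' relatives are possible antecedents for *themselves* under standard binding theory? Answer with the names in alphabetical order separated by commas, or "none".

*themselves* is a reflexive; Principle A requires it to be bound within its binding domain — the clause headed by 'protected'.
— the delegates' advisors: subject of the clause headed by 'protected'; c-commands the reflexive within its binding domain — allowed (Principle A).
— the jurors: possessor inside the subject DP of the matrix clause; does not c-command the reflexive — cannot bind it (Principle A).
— the jurors' parents: subject of the matrix clause; c-commands the reflexive but lies outside its binding domain — cannot bind it (Principle A).
— the passengers: possessor inside the object DP of the matrix clause; does not c-command the reflexive — cannot bind it (Principle A).
— the passengers' relatives: object of the matrix clause; c-commands the reflexive but lies outside its binding domain — cannot bind it (Principle A).

the delegates' advisors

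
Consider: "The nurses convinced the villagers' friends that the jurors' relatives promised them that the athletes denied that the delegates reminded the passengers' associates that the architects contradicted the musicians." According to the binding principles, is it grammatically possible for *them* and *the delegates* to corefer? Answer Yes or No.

*them* is a pronoun; Principle B requires it to be free in its binding domain — the clause headed by 'promised'.
— the delegates: subject of the clause headed by 'reminded'; is c-commanded by the pronoun; coreference would bind this R-expression — blocked (Principle C).

No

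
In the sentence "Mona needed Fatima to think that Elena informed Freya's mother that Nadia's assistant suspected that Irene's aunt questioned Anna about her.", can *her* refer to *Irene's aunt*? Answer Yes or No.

No

*her* is a pronoun; Principle B requires it to be free in its binding domain — the clause headed by 'questioned'.
— Irene's aunt: subject of the clause headed by 'questioned'; c-commands the pronoun within its binding domain — blocked (Principle B).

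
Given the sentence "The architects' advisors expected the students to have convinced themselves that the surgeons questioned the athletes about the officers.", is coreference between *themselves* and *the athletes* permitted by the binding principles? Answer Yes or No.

No

*themselves* is a reflexive; Principle A requires it to be bound within its binding domain — the clause headed by 'convinced'.
— the athletes: object of the clause headed by 'questioned'; does not c-command the reflexive — cannot bind it (Principle A).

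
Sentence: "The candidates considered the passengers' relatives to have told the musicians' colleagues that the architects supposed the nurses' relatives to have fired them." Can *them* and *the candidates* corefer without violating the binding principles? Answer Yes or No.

*the candidates* is an R-expression; Principle C requires it to be free (not bound by any c-commanding expression).
— them: object of the clause headed by 'fired'; the pronoun does not c-command the R-expression — coreference allowed.

Yes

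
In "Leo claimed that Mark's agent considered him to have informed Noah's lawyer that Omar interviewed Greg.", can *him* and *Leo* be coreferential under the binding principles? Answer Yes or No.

*Leo* is an R-expression; Principle C requires it to be free (not bound by any c-commanding expression).
— him: subject of the clause headed by 'informed'; the pronoun does not c-command the R-expression — coreference allowed.

Yes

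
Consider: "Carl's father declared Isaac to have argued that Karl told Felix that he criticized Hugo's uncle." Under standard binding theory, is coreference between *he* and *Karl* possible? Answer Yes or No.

Yes

*Karl* is an R-expression; Principle C requires it to be free (not bound by any c-commanding expression).
— he: subject of the clause headed by 'criticized'; the pronoun does not c-command the R-expression — coreference allowed.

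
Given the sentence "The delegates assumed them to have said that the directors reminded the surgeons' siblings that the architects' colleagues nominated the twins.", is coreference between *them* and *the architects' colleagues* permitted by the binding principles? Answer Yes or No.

*them* is a pronoun; Principle B requires it to be free in its binding domain — the matrix clause.
— the architects' colleagues: subject of the clause headed by 'nominated'; is c-commanded by the pronoun; coreference would bind this R-expression — blocked (Principle C).

No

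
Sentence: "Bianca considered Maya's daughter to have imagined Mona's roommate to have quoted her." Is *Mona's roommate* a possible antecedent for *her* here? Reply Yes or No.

*her* is a pronoun; Principle B requires it to be free in its binding domain — the clause headed by 'quoted'.
— Mona's roommate: subject of the clause headed by 'quoted'; c-commands the pronoun within its binding domain — blocked (Principle B).

No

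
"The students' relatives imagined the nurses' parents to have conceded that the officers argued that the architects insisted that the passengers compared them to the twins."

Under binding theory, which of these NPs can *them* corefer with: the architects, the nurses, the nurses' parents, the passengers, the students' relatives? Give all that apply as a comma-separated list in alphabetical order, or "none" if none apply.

the architects, the nurses, the nurses' parents, the students' relatives

*them* is a pronoun; Principle B requires it to be free in its binding domain — the clause headed by 'compared'.
— the architects: subject of the clause headed by 'insisted'; c-commands the pronoun but lies outside its binding domain — allowed.
— the nurses: possessor inside the subject DP of the clause headed by 'conceded'; does not c-command the pronoun — Principle B does not apply; allowed.
— the nurses' parents: subject of the clause headed by 'conceded'; c-commands the pronoun but lies outside its binding domain — allowed.
— the passengers: subject of the clause headed by 'compared'; c-commands the pronoun within its binding domain — blocked (Principle B).
— the students' relatives: subject of the matrix clause; c-commands the pronoun but lies outside its binding domain — allowed.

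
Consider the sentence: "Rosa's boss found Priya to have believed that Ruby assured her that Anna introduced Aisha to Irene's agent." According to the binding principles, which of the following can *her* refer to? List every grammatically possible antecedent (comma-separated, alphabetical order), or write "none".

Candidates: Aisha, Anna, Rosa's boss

Rosa's boss

*her* is a pronoun; Principle B requires it to be free in its binding domain — the clause headed by 'assured'.
— Aisha: object of the clause headed by 'introduced'; is c-commanded by the pronoun; coreference would bind this R-expression — blocked (Principle C).
— Anna: subject of the clause headed by 'introduced'; is c-commanded by the pronoun; coreference would bind this R-expression — blocked (Principle C).
— Rosa's boss: subject of the matrix clause; c-commands the pronoun but lies outside its binding domain — allowed.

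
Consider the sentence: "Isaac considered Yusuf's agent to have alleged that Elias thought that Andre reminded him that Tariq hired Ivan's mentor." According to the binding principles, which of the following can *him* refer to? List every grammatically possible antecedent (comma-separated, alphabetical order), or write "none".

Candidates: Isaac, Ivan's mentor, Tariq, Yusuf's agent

*him* is a pronoun; Principle B requires it to be free in its binding domain — the clause headed by 'reminded'.
— Isaac: subject of the matrix clause; c-commands the pronoun but lies outside its binding domain — allowed.
— Ivan's mentor: object of the clause headed by 'hired'; is c-commanded by the pronoun; coreference would bind this R-expression — blocked (Principle C).
— Tariq: subject of the clause headed by 'hired'; is c-commanded by the pronoun; coreference would bind this R-expression — blocked (Principle C).
— Yusuf's agent: subject of the clause headed by 'alleged'; c-commands the pronoun but lies outside its binding domain — allowed.

Isaac, Yusuf's agent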